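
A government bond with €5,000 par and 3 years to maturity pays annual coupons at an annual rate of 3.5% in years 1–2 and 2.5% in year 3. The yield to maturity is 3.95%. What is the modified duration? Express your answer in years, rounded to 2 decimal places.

2.79 years

Periodic yield y = 0.0395. First find Macaulay duration:
  t   CF        PV=CF/(1+0.0395)^t    t·PV
  1       175.00       168.3502       168.3502
  2       175.00       161.9530       323.9060
  3     5,125.00     4,562.6840    13,688.0519
  Σ                  4,892.9872    14,180.3081
P = 4,892.9872; Macaulay duration = 14,180.3081 / 4,892.9872 = 2.89809 years.
Modified duration = D_Mac / (1 + y) = 2.89809 / 1.0395 = 2.78796 years.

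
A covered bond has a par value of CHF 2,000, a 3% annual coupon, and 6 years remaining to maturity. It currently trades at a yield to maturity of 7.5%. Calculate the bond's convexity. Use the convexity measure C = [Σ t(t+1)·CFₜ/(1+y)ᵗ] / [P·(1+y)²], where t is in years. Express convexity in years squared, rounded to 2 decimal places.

32.48

With y = 0.075:
  t   CF        PV=CF/(1+0.075)^t    t·PV        t(t+1)·PV
  1        60.00        55.8140        55.8140         111.6279
  2        60.00        51.9200       103.8399         311.5197
  3        60.00        48.2976       144.8929         579.5716
  4        60.00        44.9280       179.7121         898.5606
  5        60.00        41.7935       208.9676       1,253.8055
  6     2,060.00     1,334.8007     8,008.8044      56,061.6306
  Σ                  1,577.5538     8,702.0309      59,216.7160
P = 1,577.5538.
Convexity = Σ t(t+1)·PV / [P·(1+y)²] = 59,216.7160 / (1,577.5538 × 1.155625) = 32.48203.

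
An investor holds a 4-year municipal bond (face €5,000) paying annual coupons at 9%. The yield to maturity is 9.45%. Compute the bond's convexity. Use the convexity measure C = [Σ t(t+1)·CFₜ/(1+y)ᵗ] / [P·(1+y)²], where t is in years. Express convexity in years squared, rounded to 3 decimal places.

With y = 0.0945:
  t   CF        PV=CF/(1+0.0945)^t    t·PV        t(t+1)·PV
  1       450.00       411.1466       411.1466         822.2933
  2       450.00       375.6479       751.2958       2,253.8875
  3       450.00       343.2142     1,029.6425       4,118.5701
  4     5,450.00     3,797.8118    15,191.2472      75,956.2358
  Σ                  4,927.8205    17,383.3322      83,150.9867
P = 4,927.8205.
Convexity = Σ t(t+1)·PV / [P·(1+y)²] = 83,150.9867 / (4,927.8205 × 1.197930) = 14.08578.

14.086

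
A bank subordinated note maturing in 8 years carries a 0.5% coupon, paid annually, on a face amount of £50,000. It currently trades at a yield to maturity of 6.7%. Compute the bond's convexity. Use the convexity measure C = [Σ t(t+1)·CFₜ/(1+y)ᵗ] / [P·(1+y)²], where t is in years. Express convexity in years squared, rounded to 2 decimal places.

With y = 0.067:
  t   CF        PV=CF/(1+0.067)^t    t·PV        t(t+1)·PV
  1       250.00       234.3018       234.3018         468.6036
  2       250.00       219.5893       439.1786       1,317.5358
  3       250.00       205.8007       617.4020       2,469.6078
  4       250.00       192.8778       771.5114       3,857.5568
  5       250.00       180.7665       903.8324       5,422.9945
  6       250.00       169.4156     1,016.4938       7,115.4567
  7       250.00       158.7775     1,111.4428       8,891.5423
  8    50,250.00    29,910.2960   239,282.3679   2,153,541.3108
  Σ                 31,271.8252   244,376.5306   2,183,084.6083
P = 31,271.8252.
Convexity = Σ t(t+1)·PV / [P·(1+y)²] = 2,183,084.6083 / (31,271.8252 × 1.138489) = 61.31807.

61.32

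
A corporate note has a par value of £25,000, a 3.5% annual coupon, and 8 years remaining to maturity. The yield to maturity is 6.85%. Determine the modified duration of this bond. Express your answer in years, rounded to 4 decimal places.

Periodic yield y = 0.0685. First find Macaulay duration:
  t   CF        PV=CF/(1+0.0685)^t    t·PV
  1       875.00       818.9050       818.9050
  2       875.00       766.4062     1,532.8124
  3       875.00       717.2730     2,151.8190
  4       875.00       671.2896     2,685.1586
  5       875.00       628.2542     3,141.2711
  6       875.00       587.9778     3,527.8665
  7       875.00       550.2833     3,851.9834
  8    25,875.00    15,229.4474   121,835.5795
  Σ                 19,969.8366   139,545.3955
P = 19,969.8366; Macaulay duration = 139,545.3955 / 19,969.8366 = 6.98781 years.
Modified duration = D_Mac / (1 + y) = 6.98781 / 1.0685 = 6.53983 years.

6.5398 years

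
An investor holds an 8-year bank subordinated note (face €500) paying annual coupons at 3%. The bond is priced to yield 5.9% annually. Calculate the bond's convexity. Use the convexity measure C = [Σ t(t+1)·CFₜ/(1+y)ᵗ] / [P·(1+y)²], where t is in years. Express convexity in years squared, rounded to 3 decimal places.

With y = 0.059:
  t   CF        PV=CF/(1+0.059)^t    t·PV        t(t+1)·PV
  1        15.00        14.1643        14.1643          28.3286
  2        15.00        13.3752        26.7503          80.2510
  3        15.00        12.6300        37.8900         151.5600
  4        15.00        11.9263        47.7054         238.5269
  5        15.00        11.2619        56.3095         337.8568
  6        15.00        10.6345        63.8068         446.6474
  7        15.00        10.0420        70.2939         562.3511
  8       515.00       325.5664     2,604.5310      23,440.7792
  Σ                    409.6005     2,921.4512      25,286.3011
P = 409.6005.
Convexity = Σ t(t+1)·PV / [P·(1+y)²] = 25,286.3011 / (409.6005 × 1.121481) = 55.04690.

55.047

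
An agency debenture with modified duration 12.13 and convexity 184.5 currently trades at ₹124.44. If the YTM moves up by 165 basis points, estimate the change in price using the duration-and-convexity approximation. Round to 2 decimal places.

-₹21.78

Duration effect: -D_mod·Δy = -12.13 × (+0.0165) = -0.200145
Convexity effect: ½·C·(Δy)² = 0.5 × 184.5 × (0.0165)² = +0.0251150625
ΔP/P ≈ -0.200145 + 0.0251150625 = -0.1750299375
ΔP ≈ 124.44 × (-0.1750299375) = -21.7807254225.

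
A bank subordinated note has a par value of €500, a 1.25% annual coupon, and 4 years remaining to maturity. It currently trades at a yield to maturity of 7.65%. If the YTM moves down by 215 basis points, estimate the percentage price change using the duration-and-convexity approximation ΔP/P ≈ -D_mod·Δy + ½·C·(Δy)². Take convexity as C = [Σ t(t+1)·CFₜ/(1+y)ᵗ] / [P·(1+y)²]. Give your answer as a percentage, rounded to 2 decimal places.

With y = 0.0765:
  t   CF        PV=CF/(1+0.0765)^t    t·PV        t(t+1)·PV
  1         6.25         5.8059         5.8059          11.6117
  2         6.25         5.3933        10.7865          32.3596
  3         6.25         5.0100        15.0300          60.1200
  4       506.25       376.9718     1,507.8873       7,539.4366
  Σ                    393.1810     1,539.5097       7,643.5280
P = 393.1810; D_Mac = 3.91552 yrs; D_mod = 3.63727 yrs; C = 16.77542.
Duration effect: -3.63727 × (-0.0215) = +0.078201
Convexity effect: 0.5 × 16.77542 × (-0.0215)² = +0.0038772
ΔP/P ≈ +0.078201 + 0.0038772 = +0.082079 = +8.2079%.

+8.21%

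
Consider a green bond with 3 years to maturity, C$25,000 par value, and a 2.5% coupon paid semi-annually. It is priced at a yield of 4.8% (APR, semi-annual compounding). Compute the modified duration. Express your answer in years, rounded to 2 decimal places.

Periodic yield y = 0.024. First find Macaulay duration:
  t   CF        PV=CF/(1+0.024)^t    t·PV
  1       312.50       305.1758       305.1758
  2       312.50       298.0232       596.0464
  3       312.50       291.0383       873.1149
  4       312.50       284.2171     1,136.8684
  5       312.50       277.5558     1,387.7788
  6    25,312.50    21,955.0940   131,730.5640
  Σ                 23,411.1042   136,029.5483
P = 23,411.1042; Macaulay duration = 136,029.5483 / 23,411.1042 = 5.81047 half-year periods = 2.90524 years.
Modified duration = D_Mac / (1 + y) = 2.90524 / 1.024 = 2.83714 years.

2.84 years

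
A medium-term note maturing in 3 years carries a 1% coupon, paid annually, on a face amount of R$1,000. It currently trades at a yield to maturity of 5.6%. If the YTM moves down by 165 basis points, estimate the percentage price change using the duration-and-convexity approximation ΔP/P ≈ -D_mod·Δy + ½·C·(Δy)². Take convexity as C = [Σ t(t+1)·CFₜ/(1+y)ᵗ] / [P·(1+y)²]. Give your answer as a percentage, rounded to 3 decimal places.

+4.782%

With y = 0.056:
  t   CF        PV=CF/(1+0.056)^t    t·PV        t(t+1)·PV
  1        10.00         9.4697         9.4697          18.9394
  2        10.00         8.9675        17.9350          53.8051
  3     1,010.00       857.6886     2,573.0657      10,292.2628
  Σ                    876.1258     2,600.4704      10,365.0073
P = 876.1258; D_Mac = 2.96815 yrs; D_mod = 2.81075 yrs; C = 10.60902.
Duration effect: -2.81075 × (-0.0165) = +0.046377
Convexity effect: 0.5 × 10.60902 × (-0.0165)² = +0.0014442
ΔP/P ≈ +0.046377 + 0.0014442 = +0.047821 = +4.7821%.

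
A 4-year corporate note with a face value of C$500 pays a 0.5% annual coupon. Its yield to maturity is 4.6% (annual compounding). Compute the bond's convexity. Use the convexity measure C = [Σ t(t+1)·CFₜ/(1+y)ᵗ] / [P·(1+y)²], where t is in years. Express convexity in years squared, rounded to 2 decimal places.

With y = 0.046:
  t   CF        PV=CF/(1+0.046)^t    t·PV        t(t+1)·PV
  1         2.50         2.3901         2.3901           4.7801
  2         2.50         2.2849         4.5699          13.7097
  3         2.50         2.1845         6.5534          26.2136
  4       502.50       419.7680     1,679.0720       8,395.3600
  Σ                    426.6275     1,692.5853       8,440.0634
P = 426.6275.
Convexity = Σ t(t+1)·PV / [P·(1+y)²] = 8,440.0634 / (426.6275 × 1.094116) = 18.08146.

18.08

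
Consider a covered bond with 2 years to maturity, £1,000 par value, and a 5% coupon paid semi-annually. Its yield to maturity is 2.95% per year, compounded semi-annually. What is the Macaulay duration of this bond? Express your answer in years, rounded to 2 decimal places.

Periodic yield y = 0.01475. Discount each cash flow and weight by its period:
  t   CF        PV=CF/(1+0.01475)^t    t·PV
  1        25.00        24.6366        24.6366
  2        25.00        24.2785        48.5570
  3        25.00        23.9256        71.7768
  4     1,025.00       966.6909     3,866.7636
  Σ                  1,039.5316     4,011.7340
Price P = Σ PV = 1,039.5316.
Macaulay duration = Σ(t·PV) / P = 4,011.7340 / 1,039.5316 = 3.85917 half-year periods.
In years: 3.85917 / 2 = 1.92959 years.

1.93 years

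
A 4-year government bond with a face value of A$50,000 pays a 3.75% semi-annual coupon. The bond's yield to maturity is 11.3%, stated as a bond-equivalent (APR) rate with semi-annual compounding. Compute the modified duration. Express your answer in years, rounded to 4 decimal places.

3.5085 years

Periodic yield y = 0.0565. First find Macaulay duration:
  t   CF        PV=CF/(1+0.0565)^t    t·PV
  1       937.50       887.3639       887.3639
  2       937.50       839.9091     1,679.8181
  3       937.50       794.9920     2,384.9761
  4       937.50       752.4771     3,009.9083
  5       937.50       712.2358     3,561.1788
  6       937.50       674.1465     4,044.8789
  7       937.50       638.0942     4,466.6591
  8    50,937.50    32,815.6956   262,525.5651
  Σ                 38,114.9141   282,560.3482
P = 38,114.9141; Macaulay duration = 282,560.3482 / 38,114.9141 = 7.41338 half-year periods = 3.70669 years.
Modified duration = D_Mac / (1 + y) = 3.70669 / 1.0565 = 3.50846 years.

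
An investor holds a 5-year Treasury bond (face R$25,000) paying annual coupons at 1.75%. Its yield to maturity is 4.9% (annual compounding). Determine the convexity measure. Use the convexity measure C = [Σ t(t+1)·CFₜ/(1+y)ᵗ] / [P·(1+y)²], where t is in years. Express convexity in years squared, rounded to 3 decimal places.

25.930

With y = 0.049:
  t   CF        PV=CF/(1+0.049)^t    t·PV        t(t+1)·PV
  1       437.50       417.0639       417.0639         834.1277
  2       437.50       397.5823       795.1647       2,385.4940
  3       437.50       379.0108     1,137.0324       4,548.1297
  4       437.50       361.3068     1,445.2271       7,226.1355
  5    25,437.50    20,026.1279   100,130.6395     600,783.8371
  Σ                 21,581.0917   103,925.1276     615,777.7240
P = 21,581.0917.
Convexity = Σ t(t+1)·PV / [P·(1+y)²] = 615,777.7240 / (21,581.0917 × 1.100401) = 25.92983.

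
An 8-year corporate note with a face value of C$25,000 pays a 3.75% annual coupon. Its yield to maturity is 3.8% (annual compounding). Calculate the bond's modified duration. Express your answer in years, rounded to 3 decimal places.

6.798 years

Periodic yield y = 0.038. First find Macaulay duration:
  t   CF        PV=CF/(1+0.038)^t    t·PV
  1       937.50       903.1792       903.1792
  2       937.50       870.1148     1,740.2297
  3       937.50       838.2609     2,514.7827
  4       937.50       807.5731     3,230.2925
  5       937.50       778.0088     3,890.0440
  6       937.50       749.5268     4,497.1607
  7       937.50       722.0875     5,054.6122
  8    25,937.50    19,246.3902   153,971.1214
  Σ                 24,915.1413   175,801.4225
P = 24,915.1413; Macaulay duration = 175,801.4225 / 24,915.1413 = 7.05601 years.
Modified duration = D_Mac / (1 + y) = 7.05601 / 1.038 = 6.79770 years.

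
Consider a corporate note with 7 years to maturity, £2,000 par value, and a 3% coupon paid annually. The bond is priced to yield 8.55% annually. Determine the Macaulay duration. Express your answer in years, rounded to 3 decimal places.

6.288 years

Periodic yield y = 0.0855. Discount each cash flow and weight by its year:
  t   CF        PV=CF/(1+0.0855)^t    t·PV
  1        60.00        55.2741        55.2741
  2        60.00        50.9204       101.8408
  3        60.00        46.9096       140.7288
  4        60.00        43.2147       172.8590
  5        60.00        39.8109       199.0546
  6        60.00        36.6752       220.0511
  7     2,060.00     1,160.0012     8,120.0082
  Σ                  1,432.8060     9,009.8164
Price P = Σ PV = 1,432.8060.
Macaulay duration = Σ(t·PV) / P = 9,009.8164 / 1,432.8060 = 6.28823 years.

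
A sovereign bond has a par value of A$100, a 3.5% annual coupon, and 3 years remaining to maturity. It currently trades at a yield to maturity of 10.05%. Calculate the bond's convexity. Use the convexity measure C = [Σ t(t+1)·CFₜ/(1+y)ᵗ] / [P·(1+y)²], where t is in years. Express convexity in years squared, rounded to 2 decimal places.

9.42

With y = 0.1005:
  t   CF        PV=CF/(1+0.1005)^t    t·PV        t(t+1)·PV
  1         3.50         3.1804         3.1804           6.3607
  2         3.50         2.8899         5.7799          17.3396
  3       103.50        77.6551       232.9654         931.8617
  Σ                     83.7254       241.9257         955.5620
P = 83.7254.
Convexity = Σ t(t+1)·PV / [P·(1+y)²] = 955.5620 / (83.7254 × 1.211100) = 9.42370.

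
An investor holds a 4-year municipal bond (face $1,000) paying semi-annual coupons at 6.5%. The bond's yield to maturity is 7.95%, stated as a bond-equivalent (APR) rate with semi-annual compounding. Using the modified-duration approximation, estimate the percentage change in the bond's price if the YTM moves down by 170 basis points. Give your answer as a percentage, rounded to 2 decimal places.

+5.84%

Periodic yield y = 0.03975. Modified duration first:
  t   CF        PV=CF/(1+0.03975)^t    t·PV
  1        32.50        31.2575        31.2575
  2        32.50        30.0625        60.1251
  3        32.50        28.9132        86.7397
  4        32.50        27.8079       111.2315
  5        32.50        26.7448       133.7238
  6        32.50        25.7223       154.3338
  7        32.50        24.7389       173.1725
  8     1,032.50       755.8900     6,047.1204
  Σ                    951.1372     6,797.7042
P = 951.1372; D_Mac = 7.14692 half-year periods = 3.57346 yrs; D_mod = 3.57346/(1+0.03975) = 3.43685 yrs.
ΔP/P ≈ -D_mod · Δy = -3.43685 × (-0.017) = +0.058426 = +5.8426%.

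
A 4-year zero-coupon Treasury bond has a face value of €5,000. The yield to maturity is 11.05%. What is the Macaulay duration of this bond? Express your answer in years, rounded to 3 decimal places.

A zero-coupon bond has a single cash flow at maturity, so its Macaulay duration equals its maturity: 4 years.

4.000 years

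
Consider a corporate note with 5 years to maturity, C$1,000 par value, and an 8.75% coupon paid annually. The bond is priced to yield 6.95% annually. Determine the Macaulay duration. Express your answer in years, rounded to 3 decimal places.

Periodic yield y = 0.0695. Discount each cash flow and weight by its year:
  t   CF        PV=CF/(1+0.0695)^t    t·PV
  1        87.50        81.8139        81.8139
  2        87.50        76.4974       152.9947
  3        87.50        71.5263       214.5789
  4        87.50        66.8782       267.5130
  5     1,087.50       777.1866     3,885.9332
  Σ                  1,073.9025     4,602.8337
Price P = Σ PV = 1,073.9025.
Macaulay duration = Σ(t·PV) / P = 4,602.8337 / 1,073.9025 = 4.28608 years.

4.286 years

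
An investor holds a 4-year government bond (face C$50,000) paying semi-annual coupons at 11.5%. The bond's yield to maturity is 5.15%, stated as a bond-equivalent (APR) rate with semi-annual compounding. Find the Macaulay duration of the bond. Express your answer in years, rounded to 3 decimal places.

3.391 years

Periodic yield y = 0.02575. Discount each cash flow and weight by its period:
  t   CF        PV=CF/(1+0.02575)^t    t·PV
  1     2,875.00     2,802.8272     2,802.8272
  2     2,875.00     2,732.4662     5,464.9324
  3     2,875.00     2,663.8715     7,991.6145
  4     2,875.00     2,596.9988    10,387.9951
  5     2,875.00     2,531.8048    12,659.0241
  6     2,875.00     2,468.2474    14,809.4846
  7     2,875.00     2,406.2856    16,843.9991
  8    52,875.00    43,143.7783   345,150.2261
  Σ                 61,346.2798   416,110.1032
Price P = Σ PV = 61,346.2798.
Macaulay duration = Σ(t·PV) / P = 416,110.1032 / 61,346.2798 = 6.78297 half-year periods.
In years: 6.78297 / 2 = 3.39149 years.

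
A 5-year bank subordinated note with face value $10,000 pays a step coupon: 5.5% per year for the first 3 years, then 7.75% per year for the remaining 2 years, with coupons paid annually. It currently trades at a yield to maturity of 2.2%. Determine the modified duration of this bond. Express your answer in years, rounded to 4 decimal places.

Periodic yield y = 0.022. First find Macaulay duration:
  t   CF        PV=CF/(1+0.022)^t    t·PV
  1       550.00       538.1605       538.1605
  2       550.00       526.5758     1,053.1516
  3       550.00       515.2405     1,545.7215
  4       775.00       710.3921     2,841.5684
  5    10,775.00     9,664.1308    48,320.6541
  Σ                 11,954.4997    54,299.2560
P = 11,954.4997; Macaulay duration = 54,299.2560 / 11,954.4997 = 4.54216 years.
Modified duration = D_Mac / (1 + y) = 4.54216 / 1.022 = 4.44438 years.

4.4444 years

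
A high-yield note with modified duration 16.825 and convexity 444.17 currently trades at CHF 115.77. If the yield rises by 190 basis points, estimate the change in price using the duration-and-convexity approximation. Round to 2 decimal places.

Duration effect: -D_mod·Δy = -16.825 × (+0.019) = -0.319675
Convexity effect: ½·C·(Δy)² = 0.5 × 444.17 × (0.019)² = +0.080172685
ΔP/P ≈ -0.319675 + 0.080172685 = -0.239502315
ΔP ≈ 115.77 × (-0.239502315) = -27.72718300755.

-CHF 27.73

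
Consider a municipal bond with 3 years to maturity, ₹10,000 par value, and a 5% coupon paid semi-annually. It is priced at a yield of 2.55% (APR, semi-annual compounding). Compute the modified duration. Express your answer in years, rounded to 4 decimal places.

2.7943 years

Periodic yield y = 0.01275. First find Macaulay duration:
  t   CF        PV=CF/(1+0.01275)^t    t·PV
  1       250.00       246.8526       246.8526
  2       250.00       243.7449       487.4898
  3       250.00       240.6763       722.0288
  4       250.00       237.6463       950.5851
  5       250.00       234.6544     1,173.2721
  6    10,250.00     9,499.7101    56,998.2609
  Σ                 10,703.2846    60,578.4892
P = 10,703.2846; Macaulay duration = 60,578.4892 / 10,703.2846 = 5.65980 half-year periods = 2.82990 years.
Modified duration = D_Mac / (1 + y) = 2.82990 / 1.01275 = 2.79427 years.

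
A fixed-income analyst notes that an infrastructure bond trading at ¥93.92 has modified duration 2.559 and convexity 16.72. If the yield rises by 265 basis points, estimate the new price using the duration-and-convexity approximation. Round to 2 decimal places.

¥88.10

Duration effect: -D_mod·Δy = -2.559 × (+0.0265) = -0.0678135
Convexity effect: ½·C·(Δy)² = 0.5 × 16.72 × (0.0265)² = +0.00587081
ΔP/P ≈ -0.0678135 + 0.00587081 = -0.06194269
New price ≈ 93.92 × (1 - 0.06194269) = 88.1023425552.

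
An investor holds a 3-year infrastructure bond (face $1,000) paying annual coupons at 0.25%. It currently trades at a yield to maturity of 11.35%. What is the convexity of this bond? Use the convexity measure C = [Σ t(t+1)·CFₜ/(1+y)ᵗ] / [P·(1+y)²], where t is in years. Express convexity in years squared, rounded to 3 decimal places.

With y = 0.1135:
  t   CF        PV=CF/(1+0.1135)^t    t·PV        t(t+1)·PV
  1         2.50         2.2452         2.2452           4.4903
  2         2.50         2.0163         4.0326          12.0979
  3     1,002.50       726.1289     2,178.3867       8,713.5467
  Σ                    730.3904     2,184.6645       8,730.1350
P = 730.3904.
Convexity = Σ t(t+1)·PV / [P·(1+y)²] = 8,730.1350 / (730.3904 × 1.239882) = 9.64019.

9.640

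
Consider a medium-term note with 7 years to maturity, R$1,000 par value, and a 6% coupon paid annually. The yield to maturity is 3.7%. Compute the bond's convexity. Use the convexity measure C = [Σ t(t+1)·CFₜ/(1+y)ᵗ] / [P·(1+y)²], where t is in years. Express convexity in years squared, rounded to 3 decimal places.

With y = 0.037:
  t   CF        PV=CF/(1+0.037)^t    t·PV        t(t+1)·PV
  1        60.00        57.8592        57.8592         115.7184
  2        60.00        55.7948       111.5896         334.7688
  3        60.00        53.8041       161.4122         645.6486
  4        60.00        51.8843       207.5373       1,037.6866
  5        60.00        50.0331       250.1655       1,500.9932
  6        60.00        48.2479       289.4876       2,026.4132
  7     1,060.00       821.9674     5,753.7715      46,030.1720
  Σ                  1,139.5908     6,831.8229      51,691.4008
P = 1,139.5908.
Convexity = Σ t(t+1)·PV / [P·(1+y)²] = 51,691.4008 / (1,139.5908 × 1.075369) = 42.18051.

42.181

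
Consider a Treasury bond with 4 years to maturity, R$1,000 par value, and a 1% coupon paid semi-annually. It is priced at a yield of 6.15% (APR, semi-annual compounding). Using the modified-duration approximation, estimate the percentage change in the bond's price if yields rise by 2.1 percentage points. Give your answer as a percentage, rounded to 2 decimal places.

-7.99%

Periodic yield y = 0.03075. Modified duration first:
  t   CF        PV=CF/(1+0.03075)^t    t·PV
  1         5.00         4.8508         4.8508
  2         5.00         4.7061         9.4122
  3         5.00         4.5657        13.6972
  4         5.00         4.4295        17.7181
  5         5.00         4.2974        21.4869
  6         5.00         4.1692        25.0150
  7         5.00         4.0448        28.3136
  8     1,005.00       788.7499     6,309.9992
  Σ                    819.8134     6,430.4930
P = 819.8134; D_Mac = 7.84385 half-year periods = 3.92192 yrs; D_mod = 3.92192/(1+0.03075) = 3.80492 yrs.
ΔP/P ≈ -D_mod · Δy = -3.80492 × (+0.021) = -0.079903 = -7.9903%.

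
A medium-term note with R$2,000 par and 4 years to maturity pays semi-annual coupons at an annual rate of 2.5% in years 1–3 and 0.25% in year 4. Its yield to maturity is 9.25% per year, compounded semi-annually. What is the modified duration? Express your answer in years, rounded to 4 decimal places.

Periodic yield y = 0.04625. First find Macaulay duration:
  t   CF        PV=CF/(1+0.04625)^t    t·PV
  1        25.00        23.8949        23.8949
  2        25.00        22.8386        45.6772
  3        25.00        21.8290        65.4870
  4        25.00        20.8640        83.4561
  5        25.00        19.9417        99.7086
  6        25.00        19.0602       114.3611
  7         2.50         1.8218        12.7523
  8     2,002.50     1,394.7255    11,157.8044
  Σ                  1,524.9757    11,603.1416
P = 1,524.9757; Macaulay duration = 11,603.1416 / 1,524.9757 = 7.60874 half-year periods = 3.80437 years.
Modified duration = D_Mac / (1 + y) = 3.80437 / 1.04625 = 3.63620 years.

3.6362 years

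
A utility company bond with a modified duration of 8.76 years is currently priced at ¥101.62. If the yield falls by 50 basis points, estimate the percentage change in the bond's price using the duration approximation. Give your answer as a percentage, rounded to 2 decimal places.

+4.38%

Duration approximation: ΔP/P ≈ -D_mod · Δy = -8.76 × (-0.005) = +0.043800.
As a percentage: +4.3800%.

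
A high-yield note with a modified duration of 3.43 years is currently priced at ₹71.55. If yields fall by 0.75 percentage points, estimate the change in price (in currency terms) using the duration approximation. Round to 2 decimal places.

+₹1.84

Duration approximation: ΔP/P ≈ -D_mod · Δy = -3.43 × (-0.0075) = +0.025725.
ΔP ≈ 71.55 × (+0.025725) = +1.84062375.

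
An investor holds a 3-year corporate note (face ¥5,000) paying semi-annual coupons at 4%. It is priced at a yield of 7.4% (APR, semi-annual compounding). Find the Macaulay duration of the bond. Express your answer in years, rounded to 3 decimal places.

2.848 years

Periodic yield y = 0.037. Discount each cash flow and weight by its period:
  t   CF        PV=CF/(1+0.037)^t    t·PV
  1       100.00        96.4320        96.4320
  2       100.00        92.9913       185.9827
  3       100.00        89.6734       269.0203
  4       100.00        86.4739       345.8955
  5       100.00        83.3885       416.9426
  6     5,100.00     4,101.0743    24,606.4458
  Σ                  4,550.0335    25,920.7189
Price P = Σ PV = 4,550.0335.
Macaulay duration = Σ(t·PV) / P = 25,920.7189 / 4,550.0335 = 5.69682 half-year periods.
In years: 5.69682 / 2 = 2.84841 years.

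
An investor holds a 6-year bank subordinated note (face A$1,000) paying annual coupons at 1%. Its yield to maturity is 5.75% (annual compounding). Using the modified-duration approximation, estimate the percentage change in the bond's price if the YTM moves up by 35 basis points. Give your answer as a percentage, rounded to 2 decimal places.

-1.93%

Periodic yield y = 0.0575. Modified duration first:
  t   CF        PV=CF/(1+0.0575)^t    t·PV
  1        10.00         9.4563         9.4563
  2        10.00         8.9421        17.8842
  3        10.00         8.4559        25.3676
  4        10.00         7.9961        31.9844
  5        10.00         7.5613        37.8066
  6     1,010.00       722.1695     4,333.0168
  Σ                    764.5811     4,455.5159
P = 764.5811; D_Mac = 5.82739 yrs; D_mod = 5.82739/(1+0.0575) = 5.51054 yrs.
ΔP/P ≈ -D_mod · Δy = -5.51054 × (+0.0035) = -0.019287 = -1.9287%.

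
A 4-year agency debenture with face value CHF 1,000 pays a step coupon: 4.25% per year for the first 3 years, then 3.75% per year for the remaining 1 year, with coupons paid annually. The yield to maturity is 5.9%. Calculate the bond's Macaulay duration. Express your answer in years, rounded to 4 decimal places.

Periodic yield y = 0.059. Discount each cash flow and weight by its year:
  t   CF        PV=CF/(1+0.059)^t    t·PV
  1        42.50        40.1322        40.1322
  2        42.50        37.8963        75.7926
  3        42.50        35.7850       107.3550
  4     1,037.50       824.9056     3,299.6225
  Σ                    938.7191     3,522.9023
Price P = Σ PV = 938.7191.
Macaulay duration = Σ(t·PV) / P = 3,522.9023 / 938.7191 = 3.75288 years.

3.7529 years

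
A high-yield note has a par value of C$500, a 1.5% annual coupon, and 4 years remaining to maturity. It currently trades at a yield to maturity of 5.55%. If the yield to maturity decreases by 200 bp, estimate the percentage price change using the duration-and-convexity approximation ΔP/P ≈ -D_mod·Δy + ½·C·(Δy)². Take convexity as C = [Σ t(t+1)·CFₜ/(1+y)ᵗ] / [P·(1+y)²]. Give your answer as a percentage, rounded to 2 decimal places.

With y = 0.0555:
  t   CF        PV=CF/(1+0.0555)^t    t·PV        t(t+1)·PV
  1         7.50         7.1056         7.1056          14.2113
  2         7.50         6.7320        13.4640          40.3921
  3         7.50         6.3780        19.1341          76.5364
  4       507.50       408.8868     1,635.5472       8,177.7361
  Σ                    429.1025     1,675.2510       8,308.8758
P = 429.1025; D_Mac = 3.90408 yrs; D_mod = 3.69880 yrs; C = 17.38060.
Duration effect: -3.69880 × (-0.02) = +0.073976
Convexity effect: 0.5 × 17.38060 × (-0.02)² = +0.0034761
ΔP/P ≈ +0.073976 + 0.0034761 = +0.077452 = +7.7452%.

+7.75%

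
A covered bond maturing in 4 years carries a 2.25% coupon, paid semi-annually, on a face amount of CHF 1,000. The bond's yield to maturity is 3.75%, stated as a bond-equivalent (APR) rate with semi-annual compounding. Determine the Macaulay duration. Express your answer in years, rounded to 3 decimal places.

3.842 years

Periodic yield y = 0.01875. Discount each cash flow and weight by its period:
  t   CF        PV=CF/(1+0.01875)^t    t·PV
  1        11.25        11.0429        11.0429
  2        11.25        10.8397        21.6794
  3        11.25        10.6402        31.9206
  4        11.25        10.4444        41.7775
  5        11.25        10.2521        51.2607
  6        11.25        10.0634        60.3807
  7        11.25         9.8782        69.1476
  8     1,011.25       871.6007     6,972.8054
  Σ                    944.7617     7,260.0148
Price P = Σ PV = 944.7617.
Macaulay duration = Σ(t·PV) / P = 7,260.0148 / 944.7617 = 7.68449 half-year periods.
In years: 7.68449 / 2 = 3.84225 years.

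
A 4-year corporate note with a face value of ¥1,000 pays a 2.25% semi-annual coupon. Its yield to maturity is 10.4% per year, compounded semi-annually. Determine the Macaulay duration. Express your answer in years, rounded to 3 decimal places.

Periodic yield y = 0.052. Discount each cash flow and weight by its period:
  t   CF        PV=CF/(1+0.052)^t    t·PV
  1        11.25        10.6939        10.6939
  2        11.25        10.1653        20.3306
  3        11.25         9.6629        28.9886
  4        11.25         9.1852        36.7409
  5        11.25         8.7312        43.6560
  6        11.25         8.2996        49.7977
  7        11.25         7.8894        55.2256
  8     1,011.25       674.1129     5,392.9029
  Σ                    738.7404     5,638.3362
Price P = Σ PV = 738.7404.
Macaulay duration = Σ(t·PV) / P = 5,638.3362 / 738.7404 = 7.63237 half-year periods.
In years: 7.63237 / 2 = 3.81618 years.

3.816 years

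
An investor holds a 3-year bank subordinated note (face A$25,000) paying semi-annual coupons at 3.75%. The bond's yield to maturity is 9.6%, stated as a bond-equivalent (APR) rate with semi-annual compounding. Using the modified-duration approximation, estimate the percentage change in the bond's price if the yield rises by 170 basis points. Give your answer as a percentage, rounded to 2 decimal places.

Periodic yield y = 0.048. Modified duration first:
  t   CF        PV=CF/(1+0.048)^t    t·PV
  1       468.75       447.2805       447.2805
  2       468.75       426.7944       853.5888
  3       468.75       407.2466     1,221.7397
  4       468.75       388.5941     1,554.3762
  5       468.75       370.7959     1,853.9793
  6    25,468.75    19,223.8308   115,342.9846
  Σ                 21,264.5422   121,273.9491
P = 21,264.5422; D_Mac = 5.70311 half-year periods = 2.85155 yrs; D_mod = 2.85155/(1+0.048) = 2.72095 yrs.
ΔP/P ≈ -D_mod · Δy = -2.72095 × (+0.017) = -0.046256 = -4.6256%.

-4.63%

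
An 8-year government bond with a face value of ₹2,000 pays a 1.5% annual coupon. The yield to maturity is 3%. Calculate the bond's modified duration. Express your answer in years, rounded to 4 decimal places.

Periodic yield y = 0.03. First find Macaulay duration:
  t   CF        PV=CF/(1+0.03)^t    t·PV
  1        30.00        29.1262        29.1262
  2        30.00        28.2779        56.5558
  3        30.00        27.4542        82.3627
  4        30.00        26.6546       106.6184
  5        30.00        25.8783       129.3913
  6        30.00        25.1245       150.7472
  7        30.00        24.3927       170.7492
  8     2,030.00     1,602.5007    12,820.0060
  Σ                  1,789.4092    13,545.5568
P = 1,789.4092; Macaulay duration = 13,545.5568 / 1,789.4092 = 7.56985 years.
Modified duration = D_Mac / (1 + y) = 7.56985 / 1.03 = 7.34937 years.

7.3494 years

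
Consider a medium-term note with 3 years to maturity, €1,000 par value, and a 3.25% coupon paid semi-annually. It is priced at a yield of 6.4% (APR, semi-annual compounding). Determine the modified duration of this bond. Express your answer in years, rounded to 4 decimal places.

Periodic yield y = 0.032. First find Macaulay duration:
  t   CF        PV=CF/(1+0.032)^t    t·PV
  1        16.25        15.7461        15.7461
  2        16.25        15.2579        30.5157
  3        16.25        14.7848        44.3543
  4        16.25        14.3263        57.3053
  5        16.25        13.8821        69.4105
  6     1,016.25       841.2448     5,047.4686
  Σ                    915.2419     5,264.8005
P = 915.2419; Macaulay duration = 5,264.8005 / 915.2419 = 5.75236 half-year periods = 2.87618 years.
Modified duration = D_Mac / (1 + y) = 2.87618 / 1.032 = 2.78700 years.

2.7870 years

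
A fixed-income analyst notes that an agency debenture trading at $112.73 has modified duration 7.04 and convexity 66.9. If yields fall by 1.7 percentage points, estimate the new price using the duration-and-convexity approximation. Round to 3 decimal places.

$127.311

Duration effect: -D_mod·Δy = -7.04 × (-0.017) = +0.119680
Convexity effect: ½·C·(Δy)² = 0.5 × 66.9 × (-0.017)² = +0.00966705
ΔP/P ≈ +0.119680 + 0.00966705 = +0.12934705
New price ≈ 112.73 × (1 + 0.12934705) = 127.3112929465.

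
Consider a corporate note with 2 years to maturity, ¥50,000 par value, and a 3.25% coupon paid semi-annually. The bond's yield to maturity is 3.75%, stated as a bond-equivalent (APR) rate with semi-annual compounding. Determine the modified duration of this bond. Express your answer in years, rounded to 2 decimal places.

Periodic yield y = 0.01875. First find Macaulay duration:
  t   CF        PV=CF/(1+0.01875)^t    t·PV
  1       812.50       797.5460       797.5460
  2       812.50       782.8673     1,565.7345
  3       812.50       768.4587     2,305.3760
  4    50,812.50    47,173.7147   188,694.8587
  Σ                 49,522.5866   193,363.5152
P = 49,522.5866; Macaulay duration = 193,363.5152 / 49,522.5866 = 3.90455 half-year periods = 1.95228 years.
Modified duration = D_Mac / (1 + y) = 1.95228 / 1.01875 = 1.91634 years.

1.92 years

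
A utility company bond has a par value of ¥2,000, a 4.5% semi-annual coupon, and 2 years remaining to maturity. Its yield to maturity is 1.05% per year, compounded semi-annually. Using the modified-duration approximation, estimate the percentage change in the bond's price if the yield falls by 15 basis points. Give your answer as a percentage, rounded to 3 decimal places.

Periodic yield y = 0.00525. Modified duration first:
  t   CF        PV=CF/(1+0.00525)^t    t·PV
  1        45.00        44.7650        44.7650
  2        45.00        44.5312        89.0624
  3        45.00        44.2986       132.8959
  4     2,045.00     2,002.6128     8,010.4512
  Σ                  2,136.2076     8,277.1744
P = 2,136.2076; D_Mac = 3.87471 half-year periods = 1.93735 yrs; D_mod = 1.93735/(1+0.00525) = 1.92723 yrs.
ΔP/P ≈ -D_mod · Δy = -1.92723 × (-0.0015) = +0.002891 = +0.2891%.

+0.289%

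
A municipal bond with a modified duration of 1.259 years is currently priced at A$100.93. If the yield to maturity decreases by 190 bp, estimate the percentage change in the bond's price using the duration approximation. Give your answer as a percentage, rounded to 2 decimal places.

+2.39%

Duration approximation: ΔP/P ≈ -D_mod · Δy = -1.259 × (-0.019) = +0.023921.
As a percentage: +2.3921%.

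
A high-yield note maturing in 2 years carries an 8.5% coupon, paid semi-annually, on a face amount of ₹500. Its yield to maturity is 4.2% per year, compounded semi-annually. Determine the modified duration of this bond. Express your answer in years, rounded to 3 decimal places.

1.847 years

Periodic yield y = 0.021. First find Macaulay duration:
  t   CF        PV=CF/(1+0.021)^t    t·PV
  1        21.25        20.8129        20.8129
  2        21.25        20.3848        40.7697
  3        21.25        19.9656        59.8967
  4       521.25       479.6706     1,918.6824
  Σ                    540.8339     2,040.1617
P = 540.8339; Macaulay duration = 2,040.1617 / 540.8339 = 3.77225 half-year periods = 1.88613 years.
Modified duration = D_Mac / (1 + y) = 1.88613 / 1.021 = 1.84733 years.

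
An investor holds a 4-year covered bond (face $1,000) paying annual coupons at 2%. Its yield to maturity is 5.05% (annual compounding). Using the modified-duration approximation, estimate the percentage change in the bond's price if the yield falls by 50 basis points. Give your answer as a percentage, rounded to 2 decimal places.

+1.84%

Periodic yield y = 0.0505. Modified duration first:
  t   CF        PV=CF/(1+0.0505)^t    t·PV
  1        20.00        19.0386        19.0386
  2        20.00        18.1233        36.2467
  3        20.00        17.2521        51.7563
  4     1,020.00       837.5600     3,350.2401
  Σ                    891.9740     3,457.2816
P = 891.9740; D_Mac = 3.87599 yrs; D_mod = 3.87599/(1+0.0505) = 3.68966 yrs.
ΔP/P ≈ -D_mod · Δy = -3.68966 × (-0.005) = +0.018448 = +1.8448%.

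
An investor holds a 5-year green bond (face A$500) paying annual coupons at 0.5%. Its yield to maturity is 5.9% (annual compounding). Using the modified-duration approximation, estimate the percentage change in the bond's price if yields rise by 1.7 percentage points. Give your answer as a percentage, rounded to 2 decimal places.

-7.93%

Periodic yield y = 0.059. Modified duration first:
  t   CF        PV=CF/(1+0.059)^t    t·PV
  1         2.50         2.3607         2.3607
  2         2.50         2.2292         4.4584
  3         2.50         2.1050         6.3150
  4         2.50         1.9877         7.9509
  5       502.50       377.2735     1,886.3673
  Σ                    385.9561     1,907.4524
P = 385.9561; D_Mac = 4.94215 yrs; D_mod = 4.94215/(1+0.059) = 4.66681 yrs.
ΔP/P ≈ -D_mod · Δy = -4.66681 × (+0.017) = -0.079336 = -7.9336%.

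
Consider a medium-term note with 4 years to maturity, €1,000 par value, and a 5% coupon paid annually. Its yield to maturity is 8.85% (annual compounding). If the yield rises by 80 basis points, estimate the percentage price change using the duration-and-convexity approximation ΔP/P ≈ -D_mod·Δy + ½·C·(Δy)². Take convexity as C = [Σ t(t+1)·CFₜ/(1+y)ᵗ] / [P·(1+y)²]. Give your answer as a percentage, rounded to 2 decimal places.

-2.67%

With y = 0.0885:
  t   CF        PV=CF/(1+0.0885)^t    t·PV        t(t+1)·PV
  1        50.00        45.9348        45.9348          91.8695
  2        50.00        42.2001        84.4001         253.2004
  3        50.00        38.7690       116.3070         465.2281
  4     1,050.00       747.9552     2,991.8207      14,959.1033
  Σ                    874.8590     3,238.4626      15,769.4014
P = 874.8590; D_Mac = 3.70170 yrs; D_mod = 3.40073 yrs; C = 15.21319.
Duration effect: -3.40073 × (+0.008) = -0.027206
Convexity effect: 0.5 × 15.21319 × (0.008)² = +0.0004868
ΔP/P ≈ -0.027206 + 0.0004868 = -0.026719 = -2.6719%.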